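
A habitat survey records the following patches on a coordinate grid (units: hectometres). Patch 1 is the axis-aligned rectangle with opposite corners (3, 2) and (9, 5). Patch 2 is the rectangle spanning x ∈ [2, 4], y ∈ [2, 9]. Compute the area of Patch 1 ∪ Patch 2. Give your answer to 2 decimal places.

By inclusion–exclusion:
Individual areas: |Patch 1| = 18, |Patch 2| = 14.
|Patch 1∩Patch 2|: x∈[3,4], y∈[2,5] → 1·3 = 3.
|Patch 1 ∪ Patch 2| = 32 − 3 = 29.00.

29.00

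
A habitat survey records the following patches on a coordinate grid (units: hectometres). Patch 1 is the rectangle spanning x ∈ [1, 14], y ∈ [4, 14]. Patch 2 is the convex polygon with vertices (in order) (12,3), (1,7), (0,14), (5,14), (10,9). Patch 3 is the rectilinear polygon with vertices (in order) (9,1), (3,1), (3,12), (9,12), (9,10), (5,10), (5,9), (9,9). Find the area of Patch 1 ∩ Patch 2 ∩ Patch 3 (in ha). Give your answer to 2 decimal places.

The intersection is the polygon with vertices (9,10), (5,10), (5,9), (9,9), (9,4.091), (3,6.273), (3,12), (7,12).
By the shoelace formula its area is 34.91.

34.91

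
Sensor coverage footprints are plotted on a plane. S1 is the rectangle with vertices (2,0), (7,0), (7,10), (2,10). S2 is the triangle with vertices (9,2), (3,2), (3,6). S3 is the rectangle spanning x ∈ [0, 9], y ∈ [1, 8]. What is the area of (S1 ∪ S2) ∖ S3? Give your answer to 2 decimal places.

15.00

|S1 ∪ S2| = 51.3333.
|(S1 ∪ S2) ∩ S3| = 36.3333.
|(S1 ∪ S2) ∖ S3| = 51.3333 − 36.3333 = 15.00.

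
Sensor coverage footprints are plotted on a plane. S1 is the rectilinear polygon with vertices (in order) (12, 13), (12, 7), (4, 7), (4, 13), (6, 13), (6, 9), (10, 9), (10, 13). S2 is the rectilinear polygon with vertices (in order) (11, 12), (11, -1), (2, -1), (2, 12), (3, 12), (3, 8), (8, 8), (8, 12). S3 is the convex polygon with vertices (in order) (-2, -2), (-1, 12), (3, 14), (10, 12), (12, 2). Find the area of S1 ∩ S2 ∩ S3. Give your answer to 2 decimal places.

The intersection is the polygon with vertices (4,8), (8,8), (8,9), (10,9), (10,12), (11,7), (4,7).
By the shoelace formula its area is 10.50.

10.50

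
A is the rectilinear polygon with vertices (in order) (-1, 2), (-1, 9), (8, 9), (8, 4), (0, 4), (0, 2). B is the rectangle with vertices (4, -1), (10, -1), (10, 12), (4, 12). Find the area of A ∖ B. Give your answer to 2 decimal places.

27.00

|A| = 47, |A∩B| = 20.
|A ∖ B| = |A| − |A∩B| = 47 − 20 = 27.00.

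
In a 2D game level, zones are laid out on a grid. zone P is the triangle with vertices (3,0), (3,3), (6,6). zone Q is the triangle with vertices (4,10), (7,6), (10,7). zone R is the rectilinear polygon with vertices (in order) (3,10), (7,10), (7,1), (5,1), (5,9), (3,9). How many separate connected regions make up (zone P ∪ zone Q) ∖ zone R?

(zone P ∪ zone Q) ∖ zone R splits into 3 disjoint pieces (area 4, area 3.75, area 0.0417).

3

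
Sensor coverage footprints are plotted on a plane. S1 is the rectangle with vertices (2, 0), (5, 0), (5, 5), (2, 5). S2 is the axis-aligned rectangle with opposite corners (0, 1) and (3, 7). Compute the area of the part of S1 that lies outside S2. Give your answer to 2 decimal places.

|S1∩S2|: x∈[2,3], y∈[1,5] → 1·4 = 4.
|S1| = 15.
|S1 ∖ S2| = |S1| − |S1∩S2| = 15 − 4 = 11.00.

11.00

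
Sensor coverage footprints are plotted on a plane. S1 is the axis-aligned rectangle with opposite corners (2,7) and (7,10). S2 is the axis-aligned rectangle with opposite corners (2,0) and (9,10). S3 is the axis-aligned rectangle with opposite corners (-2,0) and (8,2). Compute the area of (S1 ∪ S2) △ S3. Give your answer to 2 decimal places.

66.00

|S1 ∪ S2| = 70.
|(S1 ∪ S2) ∩ S3| = 12.
|(S1 ∪ S2) △ S3| = 70 + 20 − 24 = 66.00.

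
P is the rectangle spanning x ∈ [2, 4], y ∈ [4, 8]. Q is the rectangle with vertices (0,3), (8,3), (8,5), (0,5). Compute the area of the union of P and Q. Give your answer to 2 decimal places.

By inclusion–exclusion:
Individual areas: |P| = 8, |Q| = 16.
|P∩Q|: x∈[2,4], y∈[4,5] → 2·1 = 2.
|P ∪ Q| = 24 − 2 = 22.00.

22.00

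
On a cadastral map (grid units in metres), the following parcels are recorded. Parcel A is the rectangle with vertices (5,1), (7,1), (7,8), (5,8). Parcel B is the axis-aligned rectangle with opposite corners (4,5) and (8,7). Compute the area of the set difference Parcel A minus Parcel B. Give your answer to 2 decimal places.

10.00

|Parcel A∩Parcel B|: x∈[5,7], y∈[5,7] → 2·2 = 4.
|Parcel A| = 14.
|Parcel A ∖ Parcel B| = |Parcel A| − |Parcel A∩Parcel B| = 14 − 4 = 10.00.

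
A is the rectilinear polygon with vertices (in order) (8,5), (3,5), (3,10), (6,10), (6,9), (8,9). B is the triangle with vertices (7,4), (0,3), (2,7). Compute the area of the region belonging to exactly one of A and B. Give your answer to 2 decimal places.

|A| = 23, |B| = 13, |A∩B| = 1.6333.
|A △ B| = |A| + |B| − 2·|A∩B| = 23 + 13 − 3.2667 = 32.73.

32.73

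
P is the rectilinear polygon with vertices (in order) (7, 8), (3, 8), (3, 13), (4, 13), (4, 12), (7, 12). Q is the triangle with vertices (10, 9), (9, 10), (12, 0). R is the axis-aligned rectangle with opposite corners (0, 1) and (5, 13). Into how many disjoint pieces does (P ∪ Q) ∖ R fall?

2

(P ∪ Q) ∖ R splits into 2 disjoint pieces (area 8, area 3.5).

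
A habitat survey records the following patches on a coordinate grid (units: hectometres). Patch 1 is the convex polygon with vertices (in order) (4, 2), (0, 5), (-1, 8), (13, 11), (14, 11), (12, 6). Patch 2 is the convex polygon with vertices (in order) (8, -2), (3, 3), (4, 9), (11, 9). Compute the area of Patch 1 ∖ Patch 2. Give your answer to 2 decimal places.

|Patch 1| = 74.5, |Patch 1∩Patch 2| = 38.3158.
|Patch 1 ∖ Patch 2| = |Patch 1| − |Patch 1∩Patch 2| = 74.5 − 38.3158 = 36.18.

36.18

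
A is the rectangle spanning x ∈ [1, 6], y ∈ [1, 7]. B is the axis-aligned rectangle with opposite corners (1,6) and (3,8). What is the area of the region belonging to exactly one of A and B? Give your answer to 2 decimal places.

|A∩B|: x∈[1,3], y∈[6,7] → 2·1 = 2.
|A △ B| = |A| + |B| − 2·|A∩B| = 30 + 4 − 4 = 30.00.

30.00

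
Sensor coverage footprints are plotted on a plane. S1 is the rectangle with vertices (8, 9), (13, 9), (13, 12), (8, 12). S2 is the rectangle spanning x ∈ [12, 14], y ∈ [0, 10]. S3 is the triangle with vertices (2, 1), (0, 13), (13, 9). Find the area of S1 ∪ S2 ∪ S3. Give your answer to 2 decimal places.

By inclusion–exclusion:
Individual areas: |S1| = 15, |S2| = 20, |S3| = 74.
|S1∩S2|: x∈[12,13], y∈[9,10] → 1·1 = 1.
|S1∩S3| = 3.8462.
|S2∩S3| = 0.5175.
|S1∩S2∩S3| = 0.1538.
|S1 ∪ S2 ∪ S3| = 109 − 5.3636 + 0.1538 = 103.79.

103.79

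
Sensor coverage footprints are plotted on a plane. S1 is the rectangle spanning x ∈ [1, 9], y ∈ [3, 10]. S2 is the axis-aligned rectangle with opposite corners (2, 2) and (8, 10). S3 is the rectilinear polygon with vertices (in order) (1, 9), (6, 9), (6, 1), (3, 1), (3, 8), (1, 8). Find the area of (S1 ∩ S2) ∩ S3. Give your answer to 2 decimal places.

19.00

The region (S1 ∩ S2) ∩ S3 is the polygon with vertices (3,3), (3,8), (2,8), (2,9), (6,9), (6,3).
By the shoelace formula its area is 19.00.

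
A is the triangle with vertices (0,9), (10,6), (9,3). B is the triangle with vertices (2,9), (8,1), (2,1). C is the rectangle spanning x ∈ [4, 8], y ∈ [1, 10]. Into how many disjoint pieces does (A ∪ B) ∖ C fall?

(A ∪ B) ∖ C splits into 2 disjoint pieces (area 15.1075, area 4.7667).

2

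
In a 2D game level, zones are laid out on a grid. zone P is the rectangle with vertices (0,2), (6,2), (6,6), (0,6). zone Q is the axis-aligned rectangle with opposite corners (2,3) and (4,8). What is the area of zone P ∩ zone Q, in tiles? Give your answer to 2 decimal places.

6.00

|zone P∩zone Q|: x∈[2,4], y∈[3,6] → 2·3 = 6.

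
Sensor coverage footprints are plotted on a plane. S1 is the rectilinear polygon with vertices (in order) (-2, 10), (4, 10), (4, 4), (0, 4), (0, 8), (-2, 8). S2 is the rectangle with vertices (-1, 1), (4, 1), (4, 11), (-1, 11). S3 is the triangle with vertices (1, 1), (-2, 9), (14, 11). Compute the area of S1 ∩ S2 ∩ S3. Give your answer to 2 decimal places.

23.19

The intersection is the polygon with vertices (4,4), (0,4), (0,8), (-1,8), (-1,9.125), (4,9.75).
By the shoelace formula its area is 23.19.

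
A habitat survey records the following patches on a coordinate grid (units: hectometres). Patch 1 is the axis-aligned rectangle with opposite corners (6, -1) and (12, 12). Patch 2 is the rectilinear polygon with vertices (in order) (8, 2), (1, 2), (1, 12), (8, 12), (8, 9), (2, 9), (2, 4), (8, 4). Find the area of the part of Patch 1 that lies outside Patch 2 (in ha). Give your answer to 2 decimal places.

|Patch 1| = 78, |Patch 1∩Patch 2| = 10.
|Patch 1 ∖ Patch 2| = |Patch 1| − |Patch 1∩Patch 2| = 78 − 10 = 68.00.

68.00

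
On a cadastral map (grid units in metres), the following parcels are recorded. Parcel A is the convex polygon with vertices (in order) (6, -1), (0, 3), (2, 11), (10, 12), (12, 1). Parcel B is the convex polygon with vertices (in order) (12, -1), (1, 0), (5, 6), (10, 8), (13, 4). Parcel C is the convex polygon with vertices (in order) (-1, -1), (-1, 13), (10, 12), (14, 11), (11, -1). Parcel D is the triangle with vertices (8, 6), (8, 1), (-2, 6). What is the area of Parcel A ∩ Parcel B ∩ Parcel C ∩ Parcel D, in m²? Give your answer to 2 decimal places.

The intersection is the polygon with vertices (5,6), (8,6), (8,1), (3.25,3.375).
By the shoelace formula its area is 15.81.

15.81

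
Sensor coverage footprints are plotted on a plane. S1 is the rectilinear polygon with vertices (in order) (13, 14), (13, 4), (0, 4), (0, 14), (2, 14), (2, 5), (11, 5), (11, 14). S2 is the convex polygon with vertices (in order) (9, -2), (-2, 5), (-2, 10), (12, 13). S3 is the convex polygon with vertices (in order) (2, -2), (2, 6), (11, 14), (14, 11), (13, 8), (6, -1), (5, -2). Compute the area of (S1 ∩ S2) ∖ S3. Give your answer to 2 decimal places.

13.37

|S1 ∩ S2| = 23.9786.
|(S1 ∩ S2) ∩ S3| = 10.6091.
|(S1 ∩ S2) ∖ S3| = 23.9786 − 10.6091 = 13.37.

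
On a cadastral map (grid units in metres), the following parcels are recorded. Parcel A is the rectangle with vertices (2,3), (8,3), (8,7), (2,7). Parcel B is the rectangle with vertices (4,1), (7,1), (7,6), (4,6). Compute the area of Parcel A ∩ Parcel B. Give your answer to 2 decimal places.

|Parcel A∩Parcel B|: x∈[4,7], y∈[3,6] → 3·3 = 9.

9.00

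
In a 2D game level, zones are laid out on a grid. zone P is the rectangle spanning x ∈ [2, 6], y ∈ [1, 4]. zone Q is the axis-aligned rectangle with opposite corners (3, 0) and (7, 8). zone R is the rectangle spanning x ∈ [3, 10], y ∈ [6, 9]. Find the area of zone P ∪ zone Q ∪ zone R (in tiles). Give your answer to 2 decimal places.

48.00

By inclusion–exclusion:
Individual areas: |zone P| = 12, |zone Q| = 32, |zone R| = 21.
|zone P∩zone Q|: x∈[3,6], y∈[1,4] → 3·3 = 9.
|zone P∩zone R| = 0 (no overlap).
|zone Q∩zone R|: x∈[3,7], y∈[6,8] → 4·2 = 8.
|zone P∩zone Q∩zone R| = 0.
|zone P ∪ zone Q ∪ zone R| = 65 − 17 + 0 = 48.00.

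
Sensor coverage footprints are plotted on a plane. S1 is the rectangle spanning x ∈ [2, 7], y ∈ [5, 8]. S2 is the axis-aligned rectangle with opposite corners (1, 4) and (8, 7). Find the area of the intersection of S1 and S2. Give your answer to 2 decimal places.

|S1∩S2|: x∈[2,7], y∈[5,7] → 5·2 = 10.

10.00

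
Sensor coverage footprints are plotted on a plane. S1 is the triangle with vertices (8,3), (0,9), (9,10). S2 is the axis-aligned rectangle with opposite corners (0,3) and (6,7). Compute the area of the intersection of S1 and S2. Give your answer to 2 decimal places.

The intersection is the polygon with vertices (2.667,7), (6,7), (6,4.5).
By the shoelace formula its area is 4.17.

4.17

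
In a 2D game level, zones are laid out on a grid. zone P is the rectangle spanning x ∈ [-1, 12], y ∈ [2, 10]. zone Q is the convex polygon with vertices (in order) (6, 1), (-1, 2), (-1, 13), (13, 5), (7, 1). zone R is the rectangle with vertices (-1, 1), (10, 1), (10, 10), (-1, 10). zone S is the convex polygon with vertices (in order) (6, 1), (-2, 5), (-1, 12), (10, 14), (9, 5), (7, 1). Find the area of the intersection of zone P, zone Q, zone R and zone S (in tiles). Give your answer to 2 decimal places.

The intersection is the polygon with vertices (4,2), (-1,4.5), (-1,10), (4.25,10), (9.239,7.149), (9,5), (7.5,2).
By the shoelace formula its area is 65.33.

65.33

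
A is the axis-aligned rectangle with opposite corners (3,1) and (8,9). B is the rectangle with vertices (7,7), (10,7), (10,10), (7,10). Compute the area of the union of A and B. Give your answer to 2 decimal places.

47.00

By inclusion–exclusion:
Individual areas: |A| = 40, |B| = 9.
|A∩B|: x∈[7,8], y∈[7,9] → 1·2 = 2.
|A ∪ B| = 49 − 2 = 47.00.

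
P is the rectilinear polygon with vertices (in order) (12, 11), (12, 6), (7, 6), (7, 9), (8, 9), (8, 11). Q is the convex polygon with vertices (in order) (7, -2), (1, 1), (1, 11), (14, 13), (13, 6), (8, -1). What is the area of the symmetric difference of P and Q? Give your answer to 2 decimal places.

115.50

|P| = 23, |Q| = 138.5, |P∩Q| = 23.
|P △ Q| = |P| + |Q| − 2·|P∩Q| = 23 + 138.5 − 46 = 115.50.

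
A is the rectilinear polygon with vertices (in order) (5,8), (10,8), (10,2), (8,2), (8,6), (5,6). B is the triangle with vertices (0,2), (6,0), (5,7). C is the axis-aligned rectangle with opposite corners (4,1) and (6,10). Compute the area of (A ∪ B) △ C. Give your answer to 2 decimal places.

|A ∪ B| = 37.9286.
|(A ∪ B) ∩ C| = 10.
|(A ∪ B) △ C| = 37.9286 + 18 − 20 = 35.93.

35.93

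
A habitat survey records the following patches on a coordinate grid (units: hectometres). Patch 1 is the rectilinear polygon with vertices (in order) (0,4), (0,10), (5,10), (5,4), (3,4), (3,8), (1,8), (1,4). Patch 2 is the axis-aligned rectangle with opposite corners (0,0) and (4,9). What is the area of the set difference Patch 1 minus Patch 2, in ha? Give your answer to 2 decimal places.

|Patch 1| = 22, |Patch 1∩Patch 2| = 12.
|Patch 1 ∖ Patch 2| = |Patch 1| − |Patch 1∩Patch 2| = 22 − 12 = 10.00.

10.00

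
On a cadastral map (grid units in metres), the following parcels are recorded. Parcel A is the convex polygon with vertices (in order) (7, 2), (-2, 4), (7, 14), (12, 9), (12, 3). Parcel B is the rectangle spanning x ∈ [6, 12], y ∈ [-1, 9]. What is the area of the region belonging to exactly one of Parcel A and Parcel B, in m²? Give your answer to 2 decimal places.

80.22

|Parcel A| = 99, |Parcel B| = 60, |Parcel A∩Parcel B| = 39.3889.
|Parcel A △ Parcel B| = |Parcel A| + |Parcel B| − 2·|Parcel A∩Parcel B| = 99 + 60 − 78.7778 = 80.22.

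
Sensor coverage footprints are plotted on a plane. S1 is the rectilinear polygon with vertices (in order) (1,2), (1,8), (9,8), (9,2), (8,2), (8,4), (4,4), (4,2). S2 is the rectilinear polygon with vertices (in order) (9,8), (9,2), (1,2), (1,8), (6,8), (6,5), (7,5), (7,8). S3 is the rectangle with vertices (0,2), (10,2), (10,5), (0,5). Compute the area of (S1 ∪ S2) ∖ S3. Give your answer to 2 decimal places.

|S1 ∪ S2| = 48.
|(S1 ∪ S2) ∩ S3| = 24.
|(S1 ∪ S2) ∖ S3| = 48 − 24 = 24.00.

24.00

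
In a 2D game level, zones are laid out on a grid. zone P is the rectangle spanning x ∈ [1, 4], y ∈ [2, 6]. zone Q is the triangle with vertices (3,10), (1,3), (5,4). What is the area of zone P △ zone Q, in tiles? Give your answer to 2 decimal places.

11.82

|zone P| = 12, |zone Q| = 13, |zone P∩zone Q| = 6.5893.
|zone P △ zone Q| = |zone P| + |zone Q| − 2·|zone P∩zone Q| = 12 + 13 − 13.1786 = 11.82.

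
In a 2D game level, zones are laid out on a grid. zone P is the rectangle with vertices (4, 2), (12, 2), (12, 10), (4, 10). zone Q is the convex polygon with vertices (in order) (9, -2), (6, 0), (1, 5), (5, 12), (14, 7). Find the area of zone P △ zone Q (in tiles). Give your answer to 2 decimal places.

|zone P| = 64, |zone Q| = 97.5, |zone P∩zone Q| = 60.2444.
|zone P △ zone Q| = |zone P| + |zone Q| − 2·|zone P∩zone Q| = 64 + 97.5 − 120.4889 = 41.01.

41.01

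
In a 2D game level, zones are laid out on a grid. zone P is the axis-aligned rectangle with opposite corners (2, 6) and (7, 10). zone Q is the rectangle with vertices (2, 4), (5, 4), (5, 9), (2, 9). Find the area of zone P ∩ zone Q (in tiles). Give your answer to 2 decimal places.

9.00

|zone P∩zone Q|: x∈[2,5], y∈[6,9] → 3·3 = 9.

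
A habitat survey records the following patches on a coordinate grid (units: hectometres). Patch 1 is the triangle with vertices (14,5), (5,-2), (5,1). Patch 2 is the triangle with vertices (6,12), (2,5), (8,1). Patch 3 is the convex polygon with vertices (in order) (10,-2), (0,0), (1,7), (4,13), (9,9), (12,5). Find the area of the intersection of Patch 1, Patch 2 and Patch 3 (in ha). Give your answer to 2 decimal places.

The intersection is the polygon with vertices (8,1), (6.8,1.8), (7.776,2.234).
By the shoelace formula its area is 0.65.

0.65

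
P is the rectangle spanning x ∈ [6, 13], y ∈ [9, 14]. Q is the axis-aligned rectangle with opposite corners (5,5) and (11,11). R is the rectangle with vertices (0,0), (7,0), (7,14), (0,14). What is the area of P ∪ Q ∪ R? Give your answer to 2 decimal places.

By inclusion–exclusion:
Individual areas: |P| = 35, |Q| = 36, |R| = 98.
|P∩Q|: x∈[6,11], y∈[9,11] → 5·2 = 10.
|P∩R|: x∈[6,7], y∈[9,14] → 1·5 = 5.
|Q∩R|: x∈[5,7], y∈[5,11] → 2·6 = 12.
|P∩Q∩R| = 2.
|P ∪ Q ∪ R| = 169 − 27 + 2 = 144.00.

144.00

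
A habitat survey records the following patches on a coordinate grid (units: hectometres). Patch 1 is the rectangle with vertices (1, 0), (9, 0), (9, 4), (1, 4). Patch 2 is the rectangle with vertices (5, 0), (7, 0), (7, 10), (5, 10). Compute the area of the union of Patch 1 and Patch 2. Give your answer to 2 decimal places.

By inclusion–exclusion:
Individual areas: |Patch 1| = 32, |Patch 2| = 20.
|Patch 1∩Patch 2|: x∈[5,7], y∈[0,4] → 2·4 = 8.
|Patch 1 ∪ Patch 2| = 52 − 8 = 44.00.

44.00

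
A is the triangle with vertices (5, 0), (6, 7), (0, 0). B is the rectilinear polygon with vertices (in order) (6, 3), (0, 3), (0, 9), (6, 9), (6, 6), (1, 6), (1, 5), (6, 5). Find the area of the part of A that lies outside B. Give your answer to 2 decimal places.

|A| = 17.5, |A∩B| = 4.6429.
|A ∖ B| = |A| − |A∩B| = 17.5 − 4.6429 = 12.86.

12.86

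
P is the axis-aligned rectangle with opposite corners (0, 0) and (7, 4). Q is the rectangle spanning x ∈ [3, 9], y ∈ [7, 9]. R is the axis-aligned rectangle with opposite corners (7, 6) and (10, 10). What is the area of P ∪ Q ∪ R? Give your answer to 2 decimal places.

By inclusion–exclusion:
Individual areas: |P| = 28, |Q| = 12, |R| = 12.
|P∩Q| = 0 (no overlap).
|P∩R| = 0 (no overlap).
|Q∩R|: x∈[7,9], y∈[7,9] → 2·2 = 4.
|P∩Q∩R| = 0.
|P ∪ Q ∪ R| = 52 − 4 + 0 = 48.00.

48.00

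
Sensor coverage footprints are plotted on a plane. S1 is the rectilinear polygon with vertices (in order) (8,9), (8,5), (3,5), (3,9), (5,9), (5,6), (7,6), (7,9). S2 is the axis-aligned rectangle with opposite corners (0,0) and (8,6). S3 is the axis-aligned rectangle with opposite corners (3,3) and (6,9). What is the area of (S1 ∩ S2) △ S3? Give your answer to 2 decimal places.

17.00

|S1 ∩ S2| = 5.
|(S1 ∩ S2) ∩ S3| = 3.
|(S1 ∩ S2) △ S3| = 5 + 18 − 6 = 17.00.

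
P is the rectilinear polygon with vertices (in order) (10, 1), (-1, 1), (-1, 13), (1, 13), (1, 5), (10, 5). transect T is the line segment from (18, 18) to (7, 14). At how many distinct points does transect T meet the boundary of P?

0

The segment lies entirely outside P and never meets its boundary.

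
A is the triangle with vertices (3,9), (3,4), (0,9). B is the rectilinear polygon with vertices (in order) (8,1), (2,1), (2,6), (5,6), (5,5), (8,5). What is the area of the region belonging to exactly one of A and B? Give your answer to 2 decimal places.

32.17

|A| = 7.5, |B| = 27, |A∩B| = 1.1667.
|A △ B| = |A| + |B| − 2·|A∩B| = 7.5 + 27 − 2.3333 = 32.17.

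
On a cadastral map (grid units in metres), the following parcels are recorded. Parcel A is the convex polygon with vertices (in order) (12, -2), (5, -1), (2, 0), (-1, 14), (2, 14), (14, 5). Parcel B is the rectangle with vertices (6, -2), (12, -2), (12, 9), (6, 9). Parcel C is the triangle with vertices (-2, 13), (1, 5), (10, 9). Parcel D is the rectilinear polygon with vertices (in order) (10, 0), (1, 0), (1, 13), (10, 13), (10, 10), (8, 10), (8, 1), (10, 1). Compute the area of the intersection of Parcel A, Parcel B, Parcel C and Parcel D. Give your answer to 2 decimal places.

2.67

The intersection is the polygon with vertices (8,9), (8,8.111), (6,7.222), (6,9).
By the shoelace formula its area is 2.67.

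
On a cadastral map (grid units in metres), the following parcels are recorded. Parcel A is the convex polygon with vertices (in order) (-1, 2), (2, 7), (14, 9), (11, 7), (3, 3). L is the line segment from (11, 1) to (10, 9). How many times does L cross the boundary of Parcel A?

The segment meets the boundary at (10.082,8.347), (10.294,6.647).

2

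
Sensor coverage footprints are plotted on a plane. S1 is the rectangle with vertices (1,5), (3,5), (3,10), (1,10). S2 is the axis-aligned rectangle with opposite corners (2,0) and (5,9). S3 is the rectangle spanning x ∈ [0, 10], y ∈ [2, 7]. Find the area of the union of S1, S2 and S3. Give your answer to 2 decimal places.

By inclusion–exclusion:
Individual areas: |S1| = 10, |S2| = 27, |S3| = 50.
|S1∩S2|: x∈[2,3], y∈[5,9] → 1·4 = 4.
|S1∩S3|: x∈[1,3], y∈[5,7] → 2·2 = 4.
|S2∩S3|: x∈[2,5], y∈[2,7] → 3·5 = 15.
|S1∩S2∩S3| = 2.
|S1 ∪ S2 ∪ S3| = 87 − 23 + 2 = 66.00.

66.00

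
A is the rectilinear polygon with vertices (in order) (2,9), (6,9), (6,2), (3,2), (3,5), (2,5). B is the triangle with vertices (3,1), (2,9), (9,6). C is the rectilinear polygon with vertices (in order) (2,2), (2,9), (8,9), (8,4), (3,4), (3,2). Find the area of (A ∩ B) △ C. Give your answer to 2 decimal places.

22.08

|A ∩ B| = 19.2214.
|(A ∩ B) ∩ C| = 14.5714.
|(A ∩ B) △ C| = 19.2214 + 32 − 29.1429 = 22.08.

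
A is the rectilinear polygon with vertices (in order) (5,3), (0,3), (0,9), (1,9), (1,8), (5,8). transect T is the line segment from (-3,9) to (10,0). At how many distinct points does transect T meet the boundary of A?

2

The segment meets the boundary at (5,3.462), (0,6.923).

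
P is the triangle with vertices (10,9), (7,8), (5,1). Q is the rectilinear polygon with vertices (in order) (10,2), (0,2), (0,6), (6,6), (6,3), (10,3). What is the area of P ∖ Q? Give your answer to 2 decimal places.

|P| = 9.5, |P∩Q| = 0.8304.
|P ∖ Q| = |P| − |P∩Q| = 9.5 − 0.8304 = 8.67.

8.67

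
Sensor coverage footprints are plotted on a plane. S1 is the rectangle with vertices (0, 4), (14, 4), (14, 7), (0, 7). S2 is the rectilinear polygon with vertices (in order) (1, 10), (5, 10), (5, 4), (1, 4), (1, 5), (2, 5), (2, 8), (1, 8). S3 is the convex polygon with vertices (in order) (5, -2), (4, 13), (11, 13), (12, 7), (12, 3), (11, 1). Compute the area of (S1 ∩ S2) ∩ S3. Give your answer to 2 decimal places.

1.50

The region (S1 ∩ S2) ∩ S3 is the polygon with vertices (5,4), (4.6,4), (4.4,7), (5,7).
By the shoelace formula its area is 1.50.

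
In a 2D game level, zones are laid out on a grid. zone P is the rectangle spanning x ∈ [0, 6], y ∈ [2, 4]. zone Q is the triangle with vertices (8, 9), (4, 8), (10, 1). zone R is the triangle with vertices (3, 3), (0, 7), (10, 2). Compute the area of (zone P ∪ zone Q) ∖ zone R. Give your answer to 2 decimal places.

24.73

|zone P ∪ zone Q| = 29.
|(zone P ∪ zone Q) ∩ zone R| = 4.2663.
|(zone P ∪ zone Q) ∖ zone R| = 29 − 4.2663 = 24.73.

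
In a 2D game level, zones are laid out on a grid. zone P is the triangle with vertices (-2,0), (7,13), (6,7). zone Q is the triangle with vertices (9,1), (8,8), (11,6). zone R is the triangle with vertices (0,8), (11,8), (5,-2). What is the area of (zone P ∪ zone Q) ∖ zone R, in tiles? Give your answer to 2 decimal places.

16.30

|zone P ∪ zone Q| = 30.
|(zone P ∪ zone Q) ∩ zone R| = 13.7041.
|(zone P ∪ zone Q) ∖ zone R| = 30 − 13.7041 = 16.30.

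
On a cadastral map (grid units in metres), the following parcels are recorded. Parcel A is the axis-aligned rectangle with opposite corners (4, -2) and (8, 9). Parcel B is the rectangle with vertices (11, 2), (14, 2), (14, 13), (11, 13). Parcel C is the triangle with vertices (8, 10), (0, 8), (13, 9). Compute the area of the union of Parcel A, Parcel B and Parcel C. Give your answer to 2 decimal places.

By inclusion–exclusion:
Individual areas: |Parcel A| = 44, |Parcel B| = 33, |Parcel C| = 9.
|Parcel A∩Parcel B| = 0 (no overlap).
|Parcel A∩Parcel C| = 2.1538.
|Parcel B∩Parcel C| = 0.5538.
|Parcel A∩Parcel B∩Parcel C| = 0.
|Parcel A ∪ Parcel B ∪ Parcel C| = 86 − 2.7077 + 0 = 83.29.

83.29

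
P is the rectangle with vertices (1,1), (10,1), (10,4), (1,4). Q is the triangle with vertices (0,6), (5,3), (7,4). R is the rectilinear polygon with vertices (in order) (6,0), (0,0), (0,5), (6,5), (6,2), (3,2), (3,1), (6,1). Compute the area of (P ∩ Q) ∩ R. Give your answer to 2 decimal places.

The region (P ∩ Q) ∩ R is the polygon with vertices (5,3), (3.333,4), (6,4), (6,3.5).
By the shoelace formula its area is 1.58.

1.58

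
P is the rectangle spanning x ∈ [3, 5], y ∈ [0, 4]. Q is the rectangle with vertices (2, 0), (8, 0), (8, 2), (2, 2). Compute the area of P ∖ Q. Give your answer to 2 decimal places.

4.00

|P∩Q|: x∈[3,5], y∈[0,2] → 2·2 = 4.
|P| = 8.
|P ∖ Q| = |P| − |P∩Q| = 8 − 4 = 4.00.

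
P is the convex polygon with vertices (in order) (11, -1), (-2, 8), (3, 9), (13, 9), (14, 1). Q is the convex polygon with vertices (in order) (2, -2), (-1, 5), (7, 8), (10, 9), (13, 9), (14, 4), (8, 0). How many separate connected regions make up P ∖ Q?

2

P ∖ Q splits into 2 disjoint pieces (area 11.7921, area 17.8514).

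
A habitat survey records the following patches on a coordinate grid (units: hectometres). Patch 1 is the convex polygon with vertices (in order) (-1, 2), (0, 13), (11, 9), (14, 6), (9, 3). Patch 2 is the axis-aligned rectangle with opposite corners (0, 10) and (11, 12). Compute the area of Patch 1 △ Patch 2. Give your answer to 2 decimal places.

|Patch 1| = 103.5, |Patch 2| = 22, |Patch 1∩Patch 2| = 11.
|Patch 1 △ Patch 2| = |Patch 1| + |Patch 2| − 2·|Patch 1∩Patch 2| = 103.5 + 22 − 22 = 103.50.

103.50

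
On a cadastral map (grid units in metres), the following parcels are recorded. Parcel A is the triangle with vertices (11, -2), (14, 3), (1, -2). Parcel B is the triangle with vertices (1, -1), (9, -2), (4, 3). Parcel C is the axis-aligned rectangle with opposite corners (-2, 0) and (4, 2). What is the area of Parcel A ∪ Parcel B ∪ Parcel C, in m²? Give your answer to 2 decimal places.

By inclusion–exclusion:
Individual areas: |Parcel A| = 25, |Parcel B| = 17.5, |Parcel C| = 12.
|Parcel A∩Parcel B| = 5.87.
|Parcel A∩Parcel C| = 0.
|Parcel B∩Parcel C| = 3.
|Parcel A∩Parcel B∩Parcel C| = 0.
|Parcel A ∪ Parcel B ∪ Parcel C| = 54.5 − 8.87 + 0 = 45.63.

45.63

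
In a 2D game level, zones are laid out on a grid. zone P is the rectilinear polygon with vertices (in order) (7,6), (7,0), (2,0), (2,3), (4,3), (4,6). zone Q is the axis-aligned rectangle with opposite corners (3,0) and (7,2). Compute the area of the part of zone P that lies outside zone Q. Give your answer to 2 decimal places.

16.00

|zone P| = 24, |zone P∩zone Q| = 8.
|zone P ∖ zone Q| = |zone P| − |zone P∩zone Q| = 24 − 8 = 16.00.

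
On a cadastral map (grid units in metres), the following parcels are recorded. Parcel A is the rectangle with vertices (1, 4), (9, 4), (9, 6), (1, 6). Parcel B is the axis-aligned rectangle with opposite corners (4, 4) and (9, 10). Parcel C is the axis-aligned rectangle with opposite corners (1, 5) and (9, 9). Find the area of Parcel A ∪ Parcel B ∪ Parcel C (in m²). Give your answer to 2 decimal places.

By inclusion–exclusion:
Individual areas: |Parcel A| = 16, |Parcel B| = 30, |Parcel C| = 32.
|Parcel A∩Parcel B|: x∈[4,9], y∈[4,6] → 5·2 = 10.
|Parcel A∩Parcel C|: x∈[1,9], y∈[5,6] → 8·1 = 8.
|Parcel B∩Parcel C|: x∈[4,9], y∈[5,9] → 5·4 = 20.
|Parcel A∩Parcel B∩Parcel C| = 5.
|Parcel A ∪ Parcel B ∪ Parcel C| = 78 − 38 + 5 = 45.00.

45.00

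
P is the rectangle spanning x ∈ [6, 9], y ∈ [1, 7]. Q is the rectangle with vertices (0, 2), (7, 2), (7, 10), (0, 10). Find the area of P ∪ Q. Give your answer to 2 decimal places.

By inclusion–exclusion:
Individual areas: |P| = 18, |Q| = 56.
|P∩Q|: x∈[6,7], y∈[2,7] → 1·5 = 5.
|P ∪ Q| = 74 − 5 = 69.00.

69.00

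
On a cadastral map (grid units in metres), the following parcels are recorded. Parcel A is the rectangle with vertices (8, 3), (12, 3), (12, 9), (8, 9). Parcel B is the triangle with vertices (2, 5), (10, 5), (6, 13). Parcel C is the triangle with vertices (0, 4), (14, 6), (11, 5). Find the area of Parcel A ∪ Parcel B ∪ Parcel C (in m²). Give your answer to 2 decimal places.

By inclusion–exclusion:
Individual areas: |Parcel A| = 24, |Parcel B| = 32, |Parcel C| = 4.
|Parcel A∩Parcel B| = 4.
|Parcel A∩Parcel C| = 1.9567.
|Parcel B∩Parcel C| = 0.6.
|Parcel A∩Parcel B∩Parcel C| = 0.5286.
|Parcel A ∪ Parcel B ∪ Parcel C| = 60 − 6.5567 + 0.5286 = 53.97.

53.97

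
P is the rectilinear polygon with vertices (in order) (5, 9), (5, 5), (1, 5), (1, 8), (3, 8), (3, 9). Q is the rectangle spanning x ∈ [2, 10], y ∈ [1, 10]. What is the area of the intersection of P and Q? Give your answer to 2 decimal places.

The intersection is the polygon with vertices (5,5), (2,5), (2,8), (3,8), (3,9), (5,9).
By the shoelace formula its area is 11.00.

11.00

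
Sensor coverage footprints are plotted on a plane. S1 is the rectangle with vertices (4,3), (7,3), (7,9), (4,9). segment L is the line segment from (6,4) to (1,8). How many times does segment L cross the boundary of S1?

1

The segment meets the boundary at (4,5.6).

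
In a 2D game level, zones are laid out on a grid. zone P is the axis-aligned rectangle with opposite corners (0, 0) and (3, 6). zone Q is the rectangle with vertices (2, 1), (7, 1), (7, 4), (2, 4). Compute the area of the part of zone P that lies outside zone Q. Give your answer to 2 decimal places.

|zone P∩zone Q|: x∈[2,3], y∈[1,4] → 1·3 = 3.
|zone P| = 18.
|zone P ∖ zone Q| = |zone P| − |zone P∩zone Q| = 18 − 3 = 15.00.

15.00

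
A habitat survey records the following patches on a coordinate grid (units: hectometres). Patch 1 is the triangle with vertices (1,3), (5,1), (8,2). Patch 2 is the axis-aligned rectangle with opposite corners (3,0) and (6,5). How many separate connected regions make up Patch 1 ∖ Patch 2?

2

Patch 1 ∖ Patch 2 splits into 2 disjoint pieces (area 0.7143, area 0.9524).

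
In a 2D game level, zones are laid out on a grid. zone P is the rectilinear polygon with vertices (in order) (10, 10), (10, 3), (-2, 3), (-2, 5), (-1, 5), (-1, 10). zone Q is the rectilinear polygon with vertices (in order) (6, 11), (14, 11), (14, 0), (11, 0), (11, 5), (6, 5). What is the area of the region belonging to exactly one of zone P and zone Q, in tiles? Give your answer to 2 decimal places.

|zone P| = 79, |zone Q| = 63, |zone P∩zone Q| = 20.
|zone P △ zone Q| = |zone P| + |zone Q| − 2·|zone P∩zone Q| = 79 + 63 − 40 = 102.00.

102.00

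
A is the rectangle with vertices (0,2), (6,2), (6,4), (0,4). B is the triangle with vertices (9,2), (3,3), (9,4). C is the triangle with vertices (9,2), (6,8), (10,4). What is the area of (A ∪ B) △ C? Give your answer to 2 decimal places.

|A ∪ B| = 16.5.
|(A ∪ B) ∩ C| = 0.9231.
|(A ∪ B) △ C| = 16.5 + 6 − 1.8462 = 20.65.

20.65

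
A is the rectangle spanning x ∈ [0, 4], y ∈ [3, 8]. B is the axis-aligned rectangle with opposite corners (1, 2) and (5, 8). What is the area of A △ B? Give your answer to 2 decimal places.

|A∩B|: x∈[1,4], y∈[3,8] → 3·5 = 15.
|A △ B| = |A| + |B| − 2·|A∩B| = 20 + 24 − 30 = 14.00.

14.00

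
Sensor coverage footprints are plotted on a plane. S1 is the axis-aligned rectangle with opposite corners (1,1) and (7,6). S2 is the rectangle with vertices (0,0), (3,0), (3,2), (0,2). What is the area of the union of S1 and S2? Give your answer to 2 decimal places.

By inclusion–exclusion:
Individual areas: |S1| = 30, |S2| = 6.
|S1∩S2|: x∈[1,3], y∈[1,2] → 2·1 = 2.
|S1 ∪ S2| = 36 − 2 = 34.00.

34.00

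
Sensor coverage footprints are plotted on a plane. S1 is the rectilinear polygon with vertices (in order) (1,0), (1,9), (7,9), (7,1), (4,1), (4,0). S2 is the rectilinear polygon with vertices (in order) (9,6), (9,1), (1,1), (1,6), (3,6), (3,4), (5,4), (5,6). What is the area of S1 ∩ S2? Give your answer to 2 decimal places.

26.00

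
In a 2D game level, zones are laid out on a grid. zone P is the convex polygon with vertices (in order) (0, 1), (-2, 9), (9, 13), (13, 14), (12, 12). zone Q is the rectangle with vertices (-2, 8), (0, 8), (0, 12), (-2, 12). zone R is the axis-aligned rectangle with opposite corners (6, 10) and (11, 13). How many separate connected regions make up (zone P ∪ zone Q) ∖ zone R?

(zone P ∪ zone Q) ∖ zone R splits into 2 disjoint pieces (area 63.2159, area 3.4583).

2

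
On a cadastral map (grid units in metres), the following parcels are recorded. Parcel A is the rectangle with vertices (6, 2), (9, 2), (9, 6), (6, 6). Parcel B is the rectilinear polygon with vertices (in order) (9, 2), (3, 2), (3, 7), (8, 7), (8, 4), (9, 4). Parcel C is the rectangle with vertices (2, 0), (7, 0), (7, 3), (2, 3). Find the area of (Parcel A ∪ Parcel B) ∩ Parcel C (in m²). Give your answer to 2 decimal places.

The region (Parcel A ∪ Parcel B) ∩ Parcel C is the polygon with vertices (6,2), (3,2), (3,3), (7,3), (7,2).
By the shoelace formula its area is 4.00.

4.00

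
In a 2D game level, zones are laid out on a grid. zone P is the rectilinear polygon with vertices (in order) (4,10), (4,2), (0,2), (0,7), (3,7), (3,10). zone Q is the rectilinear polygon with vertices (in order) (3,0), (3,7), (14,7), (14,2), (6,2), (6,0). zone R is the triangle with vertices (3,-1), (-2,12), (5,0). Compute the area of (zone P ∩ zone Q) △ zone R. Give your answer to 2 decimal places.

19.31

|zone P ∩ zone Q| = 5.
|(zone P ∩ zone Q) ∩ zone R| = 0.5952.
|(zone P ∩ zone Q) △ zone R| = 5 + 15.5 − 1.1905 = 19.31.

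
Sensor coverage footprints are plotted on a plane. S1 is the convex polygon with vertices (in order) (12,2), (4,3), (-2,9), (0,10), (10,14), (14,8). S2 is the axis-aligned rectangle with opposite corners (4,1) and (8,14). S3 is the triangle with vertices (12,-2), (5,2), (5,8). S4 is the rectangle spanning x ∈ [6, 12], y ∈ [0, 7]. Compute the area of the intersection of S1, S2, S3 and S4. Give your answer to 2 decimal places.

5.04

The intersection is the polygon with vertices (6,2.75), (6,6.571), (8,3.714), (8,2.5).
By the shoelace formula its area is 5.04.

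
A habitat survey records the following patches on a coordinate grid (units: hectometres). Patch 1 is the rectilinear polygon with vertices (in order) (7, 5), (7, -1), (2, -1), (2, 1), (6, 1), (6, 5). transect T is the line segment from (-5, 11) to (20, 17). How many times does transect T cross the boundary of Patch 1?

The segment lies entirely outside Patch 1 and never meets its boundary.

0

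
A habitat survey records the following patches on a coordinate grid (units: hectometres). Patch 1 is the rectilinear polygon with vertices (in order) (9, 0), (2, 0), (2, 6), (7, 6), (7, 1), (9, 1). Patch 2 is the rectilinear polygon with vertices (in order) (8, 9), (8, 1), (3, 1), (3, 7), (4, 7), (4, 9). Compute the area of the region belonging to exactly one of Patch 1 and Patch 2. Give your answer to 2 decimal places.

|Patch 1| = 32, |Patch 2| = 38, |Patch 1∩Patch 2| = 20.
|Patch 1 △ Patch 2| = |Patch 1| + |Patch 2| − 2·|Patch 1∩Patch 2| = 32 + 38 − 40 = 30.00.

30.00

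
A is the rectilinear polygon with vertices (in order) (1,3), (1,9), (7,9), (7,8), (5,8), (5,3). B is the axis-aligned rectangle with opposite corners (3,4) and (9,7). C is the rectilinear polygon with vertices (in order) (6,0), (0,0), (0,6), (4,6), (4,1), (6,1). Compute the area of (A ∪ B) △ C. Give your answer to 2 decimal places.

46.00

|A ∪ B| = 38.
|(A ∪ B) ∩ C| = 9.
|(A ∪ B) △ C| = 38 + 26 − 18 = 46.00.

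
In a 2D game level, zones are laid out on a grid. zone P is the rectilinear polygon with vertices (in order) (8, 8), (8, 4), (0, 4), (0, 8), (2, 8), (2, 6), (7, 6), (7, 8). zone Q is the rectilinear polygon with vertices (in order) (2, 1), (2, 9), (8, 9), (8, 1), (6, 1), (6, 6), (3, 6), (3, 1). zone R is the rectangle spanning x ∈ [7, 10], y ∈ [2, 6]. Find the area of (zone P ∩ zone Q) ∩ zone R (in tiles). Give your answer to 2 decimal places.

The region (zone P ∩ zone Q) ∩ zone R is the polygon with vertices (8,4), (7,4), (7,6), (8,6).
By the shoelace formula its area is 2.00.

2.00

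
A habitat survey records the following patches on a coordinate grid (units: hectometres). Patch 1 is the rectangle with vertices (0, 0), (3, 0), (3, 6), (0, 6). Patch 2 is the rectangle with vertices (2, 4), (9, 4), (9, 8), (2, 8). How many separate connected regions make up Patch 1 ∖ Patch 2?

1

Patch 1 ∖ Patch 2 is a single connected region.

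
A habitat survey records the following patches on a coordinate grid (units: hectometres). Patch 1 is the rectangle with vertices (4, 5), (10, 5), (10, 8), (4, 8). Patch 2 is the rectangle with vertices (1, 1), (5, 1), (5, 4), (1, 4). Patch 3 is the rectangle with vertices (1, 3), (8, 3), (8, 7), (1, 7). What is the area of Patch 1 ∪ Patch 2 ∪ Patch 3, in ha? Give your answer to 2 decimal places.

46.00

By inclusion–exclusion:
Individual areas: |Patch 1| = 18, |Patch 2| = 12, |Patch 3| = 28.
|Patch 1∩Patch 2| = 0 (no overlap).
|Patch 1∩Patch 3|: x∈[4,8], y∈[5,7] → 4·2 = 8.
|Patch 2∩Patch 3|: x∈[1,5], y∈[3,4] → 4·1 = 4.
|Patch 1∩Patch 2∩Patch 3| = 0.
|Patch 1 ∪ Patch 2 ∪ Patch 3| = 58 − 12 + 0 = 46.00.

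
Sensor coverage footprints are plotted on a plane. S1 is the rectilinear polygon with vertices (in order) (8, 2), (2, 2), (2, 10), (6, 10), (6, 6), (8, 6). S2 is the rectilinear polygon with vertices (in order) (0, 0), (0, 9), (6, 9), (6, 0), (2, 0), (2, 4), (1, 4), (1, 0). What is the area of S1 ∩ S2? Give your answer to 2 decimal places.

28.00

The intersection is the polygon with vertices (2,2), (2,4), (2,9), (6,9), (6,6), (6,2).
By the shoelace formula its area is 28.00.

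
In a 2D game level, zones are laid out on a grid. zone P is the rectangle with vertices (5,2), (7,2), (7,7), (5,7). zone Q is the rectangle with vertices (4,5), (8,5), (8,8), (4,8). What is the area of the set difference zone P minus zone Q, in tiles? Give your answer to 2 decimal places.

|zone P∩zone Q|: x∈[5,7], y∈[5,7] → 2·2 = 4.
|zone P| = 10.
|zone P ∖ zone Q| = |zone P| − |zone P∩zone Q| = 10 − 4 = 6.00.

6.00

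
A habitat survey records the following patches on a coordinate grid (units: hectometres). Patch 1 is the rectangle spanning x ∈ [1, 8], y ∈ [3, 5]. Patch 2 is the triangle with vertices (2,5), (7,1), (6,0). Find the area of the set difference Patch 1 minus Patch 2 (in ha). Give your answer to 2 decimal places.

|Patch 1| = 14, |Patch 1∩Patch 2| = 0.9.
|Patch 1 ∖ Patch 2| = |Patch 1| − |Patch 1∩Patch 2| = 14 − 0.9 = 13.10.

13.10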